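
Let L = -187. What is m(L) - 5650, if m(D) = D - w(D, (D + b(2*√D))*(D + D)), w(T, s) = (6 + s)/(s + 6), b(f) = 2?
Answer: -5838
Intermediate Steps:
w(T, s) = 1 (w(T, s) = (6 + s)/(6 + s) = 1)
m(D) = -1 + D (m(D) = D - 1*1 = D - 1 = -1 + D)
m(L) - 5650 = (-1 - 187) - 5650 = -188 - 5650 = -5838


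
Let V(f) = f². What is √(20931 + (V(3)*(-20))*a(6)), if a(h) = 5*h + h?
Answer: √14451 ≈ 120.21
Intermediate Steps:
a(h) = 6*h
√(20931 + (V(3)*(-20))*a(6)) = √(20931 + (3²*(-20))*(6*6)) = √(20931 + (9*(-20))*36) = √(20931 - 180*36) = √(20931 - 6480) = √14451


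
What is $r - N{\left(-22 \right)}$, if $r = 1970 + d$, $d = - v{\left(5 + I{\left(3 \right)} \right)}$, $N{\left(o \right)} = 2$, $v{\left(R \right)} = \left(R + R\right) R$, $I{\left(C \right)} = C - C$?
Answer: $1918$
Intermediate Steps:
$I{\left(C \right)} = 0$
$v{\left(R \right)} = 2 R^{2}$ ($v{\left(R \right)} = 2 R R = 2 R^{2}$)
$d = -50$ ($d = - 2 \left(5 + 0\right)^{2} = - 2 \cdot 5^{2} = - 2 \cdot 25 = \left(-1\right) 50 = -50$)
$r = 1920$ ($r = 1970 - 50 = 1920$)
$r - N{\left(-22 \right)} = 1920 - 2 = 1918$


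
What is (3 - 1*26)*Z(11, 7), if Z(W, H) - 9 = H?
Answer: -368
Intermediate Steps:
Z(W, H) = 9 + H
(3 - 1*26)*Z(11, 7) = (3 - 1*26)*(9 + 7) = (3 - 26)*16 = -23*16 = -368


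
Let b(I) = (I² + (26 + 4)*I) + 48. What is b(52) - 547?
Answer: 3765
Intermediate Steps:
b(I) = 48 + I² + 30*I (b(I) = (I² + 30*I) + 48 = 48 + I² + 30*I)
b(52) - 547 = (48 + 52² + 30*52) - 547 = (48 + 2704 + 1560) - 547 = 4312 - 547 = 3765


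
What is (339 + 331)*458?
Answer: 306860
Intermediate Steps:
(339 + 331)*458 = 670*458 = 306860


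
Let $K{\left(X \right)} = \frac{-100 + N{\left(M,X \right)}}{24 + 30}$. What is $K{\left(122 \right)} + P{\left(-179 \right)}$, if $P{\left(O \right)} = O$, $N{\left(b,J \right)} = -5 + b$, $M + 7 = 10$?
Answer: $- \frac{1628}{9} \approx -180.89$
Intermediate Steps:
$M = 3$ ($M = -7 + 10 = 3$)
$K{\left(X \right)} = - \frac{17}{9}$ ($K{\left(X \right)} = \frac{-100 + \left(-5 + 3\right)}{24 + 30} = \frac{-100 - 2}{54} = \left(-102\right) \frac{1}{54} = - \frac{17}{9}$)
$K{\left(122 \right)} + P{\left(-179 \right)} = - \frac{17}{9} - 179 = - \frac{1628}{9}$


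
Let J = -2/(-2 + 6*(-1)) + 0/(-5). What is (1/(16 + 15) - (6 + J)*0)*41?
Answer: 41/31 ≈ 1.3226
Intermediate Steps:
J = ¼ (J = -2/(-2 - 6) + 0*(-⅕) = -2/(-8) + 0 = -2*(-⅛) + 0 = ¼ + 0 = ¼ ≈ 0.25000)
(1/(16 + 15) - (6 + J)*0)*41 = (1/(16 + 15) - (6 + ¼)*0)*41 = (1/31 - 25*0/4)*41 = (1/31 - 1*0)*41 = (1/31 + 0)*41 = (1/31)*41 = 41/31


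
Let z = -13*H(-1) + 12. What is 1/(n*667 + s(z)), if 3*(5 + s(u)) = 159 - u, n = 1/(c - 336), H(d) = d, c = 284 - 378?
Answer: 1290/49169 ≈ 0.026236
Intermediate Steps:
c = -94
n = -1/430 (n = 1/(-94 - 336) = 1/(-430) = -1/430 ≈ -0.0023256)
z = 25 (z = -13*(-1) + 12 = 13 + 12 = 25)
s(u) = 48 - u/3 (s(u) = -5 + (159 - u)/3 = -5 + (53 - u/3) = 48 - u/3)
1/(n*667 + s(z)) = 1/(-1/430*667 + (48 - ⅓*25)) = 1/(-667/430 + (48 - 25/3)) = 1/(-667/430 + 119/3) = 1/(49169/1290) = 1290/49169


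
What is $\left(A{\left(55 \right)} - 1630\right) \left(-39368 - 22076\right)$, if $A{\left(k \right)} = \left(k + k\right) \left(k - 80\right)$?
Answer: $269124720$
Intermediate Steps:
$A{\left(k \right)} = 2 k \left(-80 + k\right)$
$\left(A{\left(55 \right)} - 1630\right) \left(-39368 - 22076\right) = \left(2 \cdot 55 \left(-80 + 55\right) - 1630\right) \left(-39368 - 22076\right) = \left(2 \cdot 55 \left(-25\right) - 1630\right) \left(-61444\right) = \left(-2750 - 1630\right) \left(-61444\right) = \left(-4380\right) \left(-61444\right) = 269124720$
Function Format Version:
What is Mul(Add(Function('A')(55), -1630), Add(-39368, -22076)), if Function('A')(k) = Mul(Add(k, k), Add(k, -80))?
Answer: 269124720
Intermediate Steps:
Function('A')(k) = Mul(2, k, Add(-80, k)) (Function('A')(k) = Mul(Mul(2, k), Add(-80, k)) = Mul(2, k, Add(-80, k)))
Mul(Add(Function('A')(55), -1630), Add(-39368, -22076)) = Mul(Add(Mul(2, 55, Add(-80, 55)), -1630), Add(-39368, -22076)) = Mul(Add(Mul(2, 55, -25), -1630), -61444) = Mul(Add(-2750, -1630), -61444) = Mul(-4380, -61444) = 269124720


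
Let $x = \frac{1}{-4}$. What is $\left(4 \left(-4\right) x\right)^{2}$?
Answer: $16$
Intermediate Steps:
$x = - \frac{1}{4} \approx -0.25$
$\left(4 \left(-4\right) x\right)^{2} = \left(4 \left(-4\right) \left(- \frac{1}{4}\right)\right)^{2} = \left(\left(-16\right) \left(- \frac{1}{4}\right)\right)^{2} = 4^{2} = 16$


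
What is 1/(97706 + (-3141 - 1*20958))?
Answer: 1/73607 ≈ 1.3586e-5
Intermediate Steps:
1/(97706 + (-3141 - 1*20958)) = 1/(97706 + (-3141 - 20958)) = 1/(97706 - 24099) = 1/73607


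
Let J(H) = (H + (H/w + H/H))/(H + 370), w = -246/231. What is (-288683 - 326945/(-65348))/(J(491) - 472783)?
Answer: 665936764316439/1090639261514746 ≈ 0.61059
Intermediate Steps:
w = -82/77 (w = -246*1/231 = -82/77 ≈ -1.0649)
J(H) = (1 + 5*H/82)/(370 + H) (J(H) = (H + (H/(-82/77) + H/H))/(H + 370) = (H + (H*(-77/82) + 1))/(370 + H) = (H + (-77*H/82 + 1))/(370 + H) = (H + (1 - 77*H/82))/(370 + H) = (1 + 5*H/82)/(370 + H))
(-288683 - 326945/(-65348))/(J(491) - 472783) = (-288683 - 326945/(-65348))/((82 + 5*491)/(82*(370 + 491)) - 472783) = (-288683 - 326945*(-1/65348))/((1/82)*(82 + 2455)/861 - 472783) = (-288683 + 326945/65348)/((1/82)*(1/861)*2537 - 472783) = -18864529739/(65348*(2537/70602 - 472783)) = -18864529739/(65348*(-33379422829/70602)) = -18864529739/65348*(-70602/33379422829) = 665936764316439/1090639261514746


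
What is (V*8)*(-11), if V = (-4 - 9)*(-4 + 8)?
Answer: 4576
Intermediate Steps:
V = -52 (V = -13*4 = -52)
(V*8)*(-11) = -52*8*(-11) = -416*(-11) = 4576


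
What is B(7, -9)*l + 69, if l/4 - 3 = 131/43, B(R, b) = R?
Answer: 10247/43 ≈ 238.30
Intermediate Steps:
l = 1040/43 (l = 12 + 4*(131/43) = 12 + 524/43 = 1040/43 ≈ 24.186)
B(7, -9)*l + 69 = 7*(1040/43) + 69 = 7280/43 + 69 = 10247/43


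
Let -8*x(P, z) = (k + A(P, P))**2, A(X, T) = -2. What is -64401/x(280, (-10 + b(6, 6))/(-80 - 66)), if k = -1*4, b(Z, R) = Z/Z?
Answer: 42934/3 ≈ 14311.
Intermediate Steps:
b(Z, R) = 1
k = -4
x(P, z) = -9/2 (x(P, z) = -(-4 - 2)**2/8 = -1/8*(-6)**2 = -1/8*36 = -9/2)
-64401/x(280, (-10 + b(6, 6))/(-80 - 66)) = -64401/(-9/2) = -64401*(-2/9) = 42934/3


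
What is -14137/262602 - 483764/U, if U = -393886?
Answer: 60734513773/51717625686 ≈ 1.1743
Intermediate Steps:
-14137/262602 - 483764/U = -14137/262602 - 483764/(-393886) = -14137*1/262602 - 483764*(-1/393886) = -14137/262602 + 241882/196943 = 60734513773/51717625686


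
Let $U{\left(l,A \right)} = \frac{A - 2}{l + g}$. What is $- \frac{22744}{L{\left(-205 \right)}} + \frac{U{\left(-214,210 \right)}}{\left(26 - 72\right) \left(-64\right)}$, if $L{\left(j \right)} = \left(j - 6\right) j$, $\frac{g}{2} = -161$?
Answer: $- \frac{2243666571}{4265981120} \approx -0.52594$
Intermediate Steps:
$g = -322$ ($g = 2 \left(-161\right) = -322$)
$U{\left(l,A \right)} = \frac{-2 + A}{-322 + l}$ ($U{\left(l,A \right)} = \frac{A - 2}{l - 322} = \frac{-2 + A}{-322 + l}$)
$L{\left(j \right)} = j \left(-6 + j\right)$ ($L{\left(j \right)} = \left(j - 6\right) j = \left(-6 + j\right) j = j \left(-6 + j\right)$)
$- \frac{22744}{L{\left(-205 \right)}} + \frac{U{\left(-214,210 \right)}}{\left(26 - 72\right) \left(-64\right)} = - \frac{22744}{\left(-205\right) \left(-6 - 205\right)} + \frac{\frac{1}{-322 - 214} \left(-2 + 210\right)}{\left(26 - 72\right) \left(-64\right)} = - \frac{22744}{\left(-205\right) \left(-211\right)} + \frac{\frac{1}{-536} \cdot 208}{\left(-46\right) \left(-64\right)} = - \frac{22744}{43255} + \frac{\left(- \frac{1}{536}\right) 208}{2944} = \left(-22744\right) \frac{1}{43255} - \frac{13}{98624} = - \frac{22744}{43255} - \frac{13}{98624} = - \frac{2243666571}{4265981120}$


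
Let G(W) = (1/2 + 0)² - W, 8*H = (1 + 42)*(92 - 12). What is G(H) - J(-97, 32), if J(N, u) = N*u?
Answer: 10697/4 ≈ 2674.3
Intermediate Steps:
H = 430 (H = ((1 + 42)*(92 - 12))/8 = (43*80)/8 = (⅛)*3440 = 430)
G(W) = ¼ - W (G(W) = (½ + 0)² - W = (½)² - W = ¼ - W)
G(H) - J(-97, 32) = (¼ - 1*430) - (-97)*32 = (¼ - 430) - 1*(-3104) = -1719/4 + 3104 = 10697/4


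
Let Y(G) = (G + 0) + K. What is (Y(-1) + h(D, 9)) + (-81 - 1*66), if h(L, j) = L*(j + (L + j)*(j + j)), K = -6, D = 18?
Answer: 8756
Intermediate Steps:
h(L, j) = L*(j + 2*j*(L + j)) (h(L, j) = L*(j + (L + j)*(2*j)) = L*(j + 2*j*(L + j)))
Y(G) = -6 + G (Y(G) = (G + 0) - 6 = G - 6 = -6 + G)
(Y(-1) + h(D, 9)) + (-81 - 1*66) = ((-6 - 1) + 18*9*(1 + 2*18 + 2*9)) + (-81 - 1*66) = (-7 + 18*9*(1 + 36 + 18)) + (-81 - 66) = (-7 + 18*9*55) - 147 = (-7 + 8910) - 147 = 8903 - 147 = 8756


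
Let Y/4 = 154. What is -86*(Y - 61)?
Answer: -47730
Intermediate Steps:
Y = 616 (Y = 4*154 = 616)
-86*(Y - 61) = -86*(616 - 61) = -86*555 = -47730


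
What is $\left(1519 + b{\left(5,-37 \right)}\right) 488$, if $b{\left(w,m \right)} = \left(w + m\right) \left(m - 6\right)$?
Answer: $1412760$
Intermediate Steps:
$b{\left(w,m \right)} = \left(-6 + m\right) \left(m + w\right)$ ($b{\left(w,m \right)} = \left(m + w\right) \left(-6 + m\right) = \left(-6 + m\right) \left(m + w\right)$)
$\left(1519 + b{\left(5,-37 \right)}\right) 488 = \left(1519 - \left(-7 - 1369\right)\right) 488 = \left(1519 + \left(1369 + 222 - 30 - 185\right)\right) 488 = \left(1519 + 1376\right) 488 = 2895 \cdot 488 = 1412760$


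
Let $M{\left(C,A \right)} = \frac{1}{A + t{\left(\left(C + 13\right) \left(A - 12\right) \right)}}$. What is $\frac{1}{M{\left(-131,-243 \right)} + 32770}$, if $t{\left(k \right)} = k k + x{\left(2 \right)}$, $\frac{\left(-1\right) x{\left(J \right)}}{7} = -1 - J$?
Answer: $\frac{905407878}{29670216162061} \approx 3.0516 \cdot 10^{-5}$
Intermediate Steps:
$x{\left(J \right)} = 7 + 7 J$ ($x{\left(J \right)} = - 7 \left(-1 - J\right) = 7 + 7 J$)
$t{\left(k \right)} = 21 + k^{2}$ ($t{\left(k \right)} = k k + \left(7 + 7 \cdot 2\right) = k^{2} + \left(7 + 14\right) = k^{2} + 21 = 21 + k^{2}$)
$M{\left(C,A \right)} = \frac{1}{21 + A + \left(-12 + A\right)^{2} \left(13 + C\right)^{2}}$ ($M{\left(C,A \right)} = \frac{1}{A + \left(21 + \left(\left(C + 13\right) \left(A - 12\right)\right)^{2}\right)} = \frac{1}{A + \left(21 + \left(\left(13 + C\right) \left(-12 + A\right)\right)^{2}\right)} = \frac{1}{A + \left(21 + \left(\left(-12 + A\right) \left(13 + C\right)\right)^{2}\right)} = \frac{1}{A + \left(21 + \left(-12 + A\right)^{2} \left(13 + C\right)^{2}\right)} = \frac{1}{21 + A + \left(-12 + A\right)^{2} \left(13 + C\right)^{2}}$)
$\frac{1}{M{\left(-131,-243 \right)} + 32770} = \frac{1}{\frac{1}{21 - 243 + \left(-156 - -1572 + 13 \left(-243\right) - -31833\right)^{2}} + 32770} = \frac{1}{\frac{1}{21 - 243 + \left(-156 + 1572 - 3159 + 31833\right)^{2}} + 32770} = \frac{1}{\frac{1}{21 - 243 + 30090^{2}} + 32770} = \frac{1}{\frac{1}{21 - 243 + 905408100} + 32770} = \frac{1}{\frac{1}{905407878} + 32770} = \frac{1}{\frac{29670216162061}{905407878}} = \frac{905407878}{29670216162061}$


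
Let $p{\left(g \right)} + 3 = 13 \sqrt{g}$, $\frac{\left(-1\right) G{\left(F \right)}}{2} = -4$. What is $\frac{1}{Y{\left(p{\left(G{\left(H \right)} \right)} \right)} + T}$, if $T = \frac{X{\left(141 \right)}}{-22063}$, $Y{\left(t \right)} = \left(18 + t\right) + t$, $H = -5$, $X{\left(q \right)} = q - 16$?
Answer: $- \frac{5838553753}{2562454874191} + \frac{25312350388 \sqrt{2}}{2562454874191} \approx 0.011691$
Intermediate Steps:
$X{\left(q \right)} = -16 + q$ ($X{\left(q \right)} = q - 16 = -16 + q$)
$G{\left(F \right)} = 8$ ($G{\left(F \right)} = \left(-2\right) \left(-4\right) = 8$)
$p{\left(g \right)} = -3 + 13 \sqrt{g}$
$Y{\left(t \right)} = 18 + 2 t$
$T = - \frac{125}{22063}$ ($T = \frac{-16 + 141}{-22063} = 125 \left(- \frac{1}{22063}\right) = - \frac{125}{22063} \approx -0.0056656$)
$\frac{1}{Y{\left(p{\left(G{\left(H \right)} \right)} \right)} + T} = \frac{1}{\left(18 + 2 \left(-3 + 13 \sqrt{8}\right)\right) - \frac{125}{22063}} = \frac{1}{\left(18 + 2 \left(-3 + 13 \cdot 2 \sqrt{2}\right)\right) - \frac{125}{22063}} = \frac{1}{\left(18 + 2 \left(-3 + 26 \sqrt{2}\right)\right) - \frac{125}{22063}} = \frac{1}{\left(18 - \left(6 - 52 \sqrt{2}\right)\right) - \frac{125}{22063}} = \frac{1}{\left(12 + 52 \sqrt{2}\right) - \frac{125}{22063}} = \frac{1}{\frac{264631}{22063} + 52 \sqrt{2}}$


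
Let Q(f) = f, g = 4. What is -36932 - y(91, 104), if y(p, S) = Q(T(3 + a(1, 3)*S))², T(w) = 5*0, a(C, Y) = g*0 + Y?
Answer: -36932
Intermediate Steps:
a(C, Y) = Y (a(C, Y) = 4*0 + Y = 0 + Y = Y)
T(w) = 0
y(p, S) = 0 (y(p, S) = 0² = 0)
-36932 - y(91, 104) = -36932 - 1*0 = -36932 + 0 = -36932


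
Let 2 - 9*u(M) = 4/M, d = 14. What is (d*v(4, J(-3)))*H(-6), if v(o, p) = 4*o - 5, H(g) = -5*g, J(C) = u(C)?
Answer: 4620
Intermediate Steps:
u(M) = 2/9 - 4/(9*M)
J(C) = 2*(-2 + C)/(9*C)
v(o, p) = -5 + 4*o
(d*v(4, J(-3)))*H(-6) = (14*(-5 + 4*4))*(-5*(-6)) = (14*(-5 + 16))*30 = (14*11)*30 = 154*30 = 4620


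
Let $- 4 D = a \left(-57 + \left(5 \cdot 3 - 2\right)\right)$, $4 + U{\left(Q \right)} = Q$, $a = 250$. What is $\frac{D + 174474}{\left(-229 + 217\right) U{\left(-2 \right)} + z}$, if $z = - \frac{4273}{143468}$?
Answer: $\frac{25425972832}{10325423} \approx 2462.5$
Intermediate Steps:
$U{\left(Q \right)} = -4 + Q$
$z = - \frac{4273}{143468}$ ($z = \left(-4273\right) \frac{1}{143468} = - \frac{4273}{143468} \approx -0.029784$)
$D = 2750$ ($D = - \frac{250 \left(-57 + \left(5 \cdot 3 - 2\right)\right)}{4} = - \frac{250 \left(-57 + \left(15 - 2\right)\right)}{4} = - \frac{250 \left(-57 + 13\right)}{4} = - \frac{250 \left(-44\right)}{4} = \left(- \frac{1}{4}\right) \left(-11000\right) = 2750$)
$\frac{D + 174474}{\left(-229 + 217\right) U{\left(-2 \right)} + z} = \frac{2750 + 174474}{\left(-229 + 217\right) \left(-4 - 2\right) - \frac{4273}{143468}} = \frac{177224}{\left(-12\right) \left(-6\right) - \frac{4273}{143468}} = \frac{177224}{72 - \frac{4273}{143468}} = \frac{177224}{\frac{10325423}{143468}} = 177224 \cdot \frac{143468}{10325423} = \frac{25425972832}{10325423}$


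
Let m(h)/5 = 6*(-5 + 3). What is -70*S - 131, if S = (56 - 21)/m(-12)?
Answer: -541/6 ≈ -90.167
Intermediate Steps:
m(h) = -60 (m(h) = 5*(6*(-5 + 3)) = 5*(6*(-2)) = 5*(-12) = -60)
S = -7/12 (S = (56 - 21)/(-60) = 35*(-1/60) = -7/12 ≈ -0.58333)
-70*S - 131 = -70*(-7/12) - 131 = 245/6 - 131 = -541/6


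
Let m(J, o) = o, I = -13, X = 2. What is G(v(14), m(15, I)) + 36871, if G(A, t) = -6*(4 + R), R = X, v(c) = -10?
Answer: 36835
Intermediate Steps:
R = 2
G(A, t) = -36 (G(A, t) = -6*(4 + 2) = -6*6 = -36)
G(v(14), m(15, I)) + 36871 = -36 + 36871 = 36835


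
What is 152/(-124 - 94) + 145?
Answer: 15729/109 ≈ 144.30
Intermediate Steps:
152/(-124 - 94) + 145 = 152/(-218) + 145 = -1/218*152 + 145 = -76/109 + 145 = 15729/109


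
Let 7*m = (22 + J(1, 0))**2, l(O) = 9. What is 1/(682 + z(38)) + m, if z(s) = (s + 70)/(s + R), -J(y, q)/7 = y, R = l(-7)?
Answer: 7236779/225134 ≈ 32.144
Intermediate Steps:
R = 9
J(y, q) = -7*y
z(s) = (70 + s)/(9 + s) (z(s) = (s + 70)/(s + 9) = (70 + s)/(9 + s))
m = 225/7 (m = (22 - 7*1)**2/7 = (22 - 7)**2/7 = (1/7)*15**2 = (1/7)*225 = 225/7 ≈ 32.143)
1/(682 + z(38)) + m = 1/(682 + (70 + 38)/(9 + 38)) + 225/7 = 1/(682 + 108/47) + 225/7 = 1/(32162/47) + 225/7 = 47/32162 + 225/7 = 7236779/225134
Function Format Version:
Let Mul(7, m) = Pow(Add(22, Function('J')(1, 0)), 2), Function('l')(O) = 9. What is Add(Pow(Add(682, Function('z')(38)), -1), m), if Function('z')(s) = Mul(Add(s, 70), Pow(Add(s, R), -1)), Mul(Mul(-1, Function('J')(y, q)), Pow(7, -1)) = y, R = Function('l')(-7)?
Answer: Rational(7236779, 225134) ≈ 32.144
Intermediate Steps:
R = 9
Function('J')(y, q) = Mul(-7, y)
Function('z')(s) = Mul(Pow(Add(9, s), -1), Add(70, s)) (Function('z')(s) = Mul(Add(s, 70), Pow(Add(s, 9), -1)) = Mul(Add(70, s), Pow(Add(9, s), -1)) = Mul(Pow(Add(9, s), -1), Add(70, s)))
m = Rational(225, 7) (m = Mul(Rational(1, 7), Pow(Add(22, Mul(-7, 1)), 2)) = Mul(Rational(1, 7), Pow(Add(22, -7), 2)) = Mul(Rational(1, 7), Pow(15, 2)) = Mul(Rational(1, 7), 225) = Rational(225, 7) ≈ 32.143)
Add(Pow(Add(682, Function('z')(38)), -1), m) = Add(Pow(Add(682, Mul(Pow(Add(9, 38), -1), Add(70, 38))), -1), Rational(225, 7)) = Add(Pow(Add(682, Mul(Pow(47, -1), 108)), -1), Rational(225, 7)) = Add(Pow(Add(682, Mul(Rational(1, 47), 108)), -1), Rational(225, 7)) = Add(Pow(Add(682, Rational(108, 47)), -1), Rational(225, 7)) = Add(Pow(Rational(32162, 47), -1), Rational(225, 7)) = Add(Rational(47, 32162), Rational(225, 7)) = Rational(7236779, 225134)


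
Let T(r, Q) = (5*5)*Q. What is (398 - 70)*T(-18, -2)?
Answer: -16400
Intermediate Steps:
T(r, Q) = 25*Q
(398 - 70)*T(-18, -2) = (398 - 70)*(25*(-2)) = 328*(-50) = -16400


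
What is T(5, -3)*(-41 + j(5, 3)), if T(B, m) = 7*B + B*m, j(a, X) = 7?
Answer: -680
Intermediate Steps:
T(5, -3)*(-41 + j(5, 3)) = (5*(7 - 3))*(-41 + 7) = (5*4)*(-34) = 20*(-34) = -680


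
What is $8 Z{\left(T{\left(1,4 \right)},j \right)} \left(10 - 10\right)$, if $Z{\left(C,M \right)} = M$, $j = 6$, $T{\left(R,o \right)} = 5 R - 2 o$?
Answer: $0$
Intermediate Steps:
$T{\left(R,o \right)} = - 2 o + 5 R$
$8 Z{\left(T{\left(1,4 \right)},j \right)} \left(10 - 10\right) = 8 \cdot 6 \left(10 - 10\right) = 48 \left(10 - 10\right) = 48 \cdot 0 = 0$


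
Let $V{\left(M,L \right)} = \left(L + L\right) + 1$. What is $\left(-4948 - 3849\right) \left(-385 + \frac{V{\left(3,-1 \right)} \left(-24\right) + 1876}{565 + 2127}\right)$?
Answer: $\frac{2275168110}{673} \approx 3.3806 \cdot 10^{6}$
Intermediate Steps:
$V{\left(M,L \right)} = 1 + 2 L$ ($V{\left(M,L \right)} = 2 L + 1 = 1 + 2 L$)
$\left(-4948 - 3849\right) \left(-385 + \frac{V{\left(3,-1 \right)} \left(-24\right) + 1876}{565 + 2127}\right) = \left(-4948 - 3849\right) \left(-385 + \frac{\left(1 + 2 \left(-1\right)\right) \left(-24\right) + 1876}{565 + 2127}\right) = - 8797 \left(-385 + \frac{\left(1 - 2\right) \left(-24\right) + 1876}{2692}\right) = - 8797 \left(-385 + \left(\left(-1\right) \left(-24\right) + 1876\right) \frac{1}{2692}\right) = - 8797 \left(-385 + \left(24 + 1876\right) \frac{1}{2692}\right) = - 8797 \left(-385 + 1900 \cdot \frac{1}{2692}\right) = - 8797 \left(-385 + \frac{475}{673}\right) = \left(-8797\right) \left(- \frac{258630}{673}\right) = \frac{2275168110}{673}$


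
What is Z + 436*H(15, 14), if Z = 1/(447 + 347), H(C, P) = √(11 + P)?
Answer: 1730921/794 ≈ 2180.0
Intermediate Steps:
Z = 1/794 ≈ 0.0012594
Z + 436*H(15, 14) = 1/794 + 436*√(11 + 14) = 1/794 + 436*√25 = 1/794 + 436*5 = 1/794 + 2180 = 1730921/794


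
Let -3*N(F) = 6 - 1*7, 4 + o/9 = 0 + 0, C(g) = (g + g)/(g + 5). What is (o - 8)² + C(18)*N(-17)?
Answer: 44540/23 ≈ 1936.5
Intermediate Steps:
C(g) = 2*g/(5 + g) (C(g) = (2*g)/(5 + g) = 2*g/(5 + g))
o = -36 (o = -36 + 9*(0 + 0) = -36 + 9*0 = -36 + 0 = -36)
N(F) = ⅓ (N(F) = -(6 - 1*7)/3 = -(6 - 7)/3 = -⅓*(-1) = ⅓)
(o - 8)² + C(18)*N(-17) = (-36 - 8)² + (2*18/(5 + 18))*(⅓) = (-44)² + (2*18/23)*(⅓) = 1936 + (2*18*(1/23))*(⅓) = 1936 + (36/23)*(⅓) = 1936 + 12/23 = 44540/23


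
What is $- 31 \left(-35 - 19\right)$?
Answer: $1674$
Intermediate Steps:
$- 31 \left(-35 - 19\right) = \left(-31\right) \left(-54\right) = 1674$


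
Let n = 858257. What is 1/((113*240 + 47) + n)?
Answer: 1/885424 ≈ 1.1294e-6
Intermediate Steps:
1/((113*240 + 47) + n) = 1/((113*240 + 47) + 858257) = 1/((27120 + 47) + 858257) = 1/(27167 + 858257) = 1/885424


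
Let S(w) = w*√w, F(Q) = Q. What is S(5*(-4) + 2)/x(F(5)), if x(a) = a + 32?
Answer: -54*I*√2/37 ≈ -2.064*I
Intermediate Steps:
x(a) = 32 + a
S(w) = w^(3/2)
S(5*(-4) + 2)/x(F(5)) = (5*(-4) + 2)^(3/2)/(32 + 5) = (-20 + 2)^(3/2)/37 = (-18)^(3/2)*(1/37) = -54*I*√2*(1/37) = -54*I*√2/37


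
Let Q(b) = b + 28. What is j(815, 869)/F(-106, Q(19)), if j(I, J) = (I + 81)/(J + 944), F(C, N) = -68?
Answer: -32/4403 ≈ -0.0072678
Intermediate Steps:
Q(b) = 28 + b
j(I, J) = (81 + I)/(944 + J)
j(815, 869)/F(-106, Q(19)) = ((81 + 815)/(944 + 869))/(-68) = (896/1813)*(-1/68) = ((1/1813)*896)*(-1/68) = (128/259)*(-1/68) = -32/4403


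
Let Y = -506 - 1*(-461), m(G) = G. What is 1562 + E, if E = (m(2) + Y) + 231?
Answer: 1750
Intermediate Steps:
Y = -45 (Y = -506 + 461 = -45)
E = 188 (E = (2 - 45) + 231 = -43 + 231 = 188)
1562 + E = 1562 + 188 = 1750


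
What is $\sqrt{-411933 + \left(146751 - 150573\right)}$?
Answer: $3 i \sqrt{46195} \approx 644.79 i$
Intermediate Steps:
$\sqrt{-411933 + \left(146751 - 150573\right)} = \sqrt{-411933 - 3822} = \sqrt{-415755} = 3 i \sqrt{46195}$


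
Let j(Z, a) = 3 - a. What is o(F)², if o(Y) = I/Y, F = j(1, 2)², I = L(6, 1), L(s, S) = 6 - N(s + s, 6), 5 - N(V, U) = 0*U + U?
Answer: 49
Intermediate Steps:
N(V, U) = 5 - U (N(V, U) = 5 - (0*U + U) = 5 - (0 + U) = 5 - U)
L(s, S) = 7 (L(s, S) = 6 - (5 - 1*6) = 6 - (5 - 6) = 6 - 1*(-1) = 6 + 1 = 7)
I = 7
F = 1 (F = (3 - 1*2)² = (3 - 2)² = 1² = 1)
o(Y) = 7/Y
o(F)² = (7/1)² = (7*1)² = 7² = 49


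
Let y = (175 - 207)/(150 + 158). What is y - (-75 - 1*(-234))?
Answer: -12251/77 ≈ -159.10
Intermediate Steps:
y = -8/77 (y = -32/308 = -32*1/308 = -8/77 ≈ -0.10390)
y - (-75 - 1*(-234)) = -8/77 - (-75 - 1*(-234)) = -8/77 - (-75 + 234) = -8/77 - 1*159 = -8/77 - 159 = -12251/77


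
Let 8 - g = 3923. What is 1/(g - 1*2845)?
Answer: -1/6760 ≈ -0.00014793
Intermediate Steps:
g = -3915 (g = 8 - 1*3923 = 8 - 3923 = -3915)
1/(g - 1*2845) = 1/(-3915 - 1*2845) = 1/(-3915 - 2845) = 1/(-6760) = -1/6760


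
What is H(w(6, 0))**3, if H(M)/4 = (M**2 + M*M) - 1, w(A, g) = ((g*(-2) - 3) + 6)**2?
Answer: 267089984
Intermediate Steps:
w(A, g) = (3 - 2*g)**2 (w(A, g) = ((-2*g - 3) + 6)**2 = ((-3 - 2*g) + 6)**2 = (3 - 2*g)**2)
H(M) = -4 + 8*M**2 (H(M) = 4*((M**2 + M*M) - 1) = 4*((M**2 + M**2) - 1) = 4*(2*M**2 - 1) = 4*(-1 + 2*M**2) = -4 + 8*M**2)
H(w(6, 0))**3 = (-4 + 8*((-3 + 2*0)**2)**2)**3 = (-4 + 8*((-3 + 0)**2)**2)**3 = (-4 + 8*((-3)**2)**2)**3 = (-4 + 8*9**2)**3 = (-4 + 8*81)**3 = (-4 + 648)**3 = 644**3 = 267089984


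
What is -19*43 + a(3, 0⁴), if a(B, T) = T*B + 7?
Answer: -810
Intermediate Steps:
a(B, T) = 7 + B*T (a(B, T) = B*T + 7 = 7 + B*T)
-19*43 + a(3, 0⁴) = -19*43 + (7 + 3*0⁴) = -817 + (7 + 3*0) = -817 + (7 + 0) = -817 + 7 = -810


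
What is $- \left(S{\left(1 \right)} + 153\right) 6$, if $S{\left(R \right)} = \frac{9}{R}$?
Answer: $-972$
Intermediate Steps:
$- \left(S{\left(1 \right)} + 153\right) 6 = - \left(\frac{9}{1} + 153\right) 6 = - \left(9 \cdot 1 + 153\right) 6 = - \left(9 + 153\right) 6 = - 162 \cdot 6 = \left(-1\right) 972 = -972$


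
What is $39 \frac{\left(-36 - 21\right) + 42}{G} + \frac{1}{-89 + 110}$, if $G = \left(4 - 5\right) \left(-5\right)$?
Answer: $- \frac{2456}{21} \approx -116.95$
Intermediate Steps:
$G = 5$ ($G = \left(-1\right) \left(-5\right) = 5$)
$39 \frac{\left(-36 - 21\right) + 42}{G} + \frac{1}{-89 + 110} = 39 \frac{\left(-36 - 21\right) + 42}{5} + \frac{1}{-89 + 110} = 39 \left(-57 + 42\right) \frac{1}{5} + \frac{1}{21} = 39 \left(\left(-15\right) \frac{1}{5}\right) + \frac{1}{21} = 39 \left(-3\right) + \frac{1}{21} = -117 + \frac{1}{21} = - \frac{2456}{21}$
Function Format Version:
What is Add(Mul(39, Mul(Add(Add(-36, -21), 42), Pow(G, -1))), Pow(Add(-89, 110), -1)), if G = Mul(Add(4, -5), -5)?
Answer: Rational(-2456, 21) ≈ -116.95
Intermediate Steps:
G = 5 (G = Mul(-1, -5) = 5)
Add(Mul(39, Mul(Add(Add(-36, -21), 42), Pow(G, -1))), Pow(Add(-89, 110), -1)) = Add(Mul(39, Mul(Add(Add(-36, -21), 42), Pow(5, -1))), Pow(Add(-89, 110), -1)) = Add(Mul(39, Mul(Add(-57, 42), Rational(1, 5))), Pow(21, -1)) = Add(Mul(39, Mul(-15, Rational(1, 5))), Rational(1, 21)) = Add(Mul(39, -3), Rational(1, 21)) = Add(-117, Rational(1, 21)) = Rational(-2456, 21)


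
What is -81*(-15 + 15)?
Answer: 0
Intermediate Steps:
-81*(-15 + 15) = -81*0 = 0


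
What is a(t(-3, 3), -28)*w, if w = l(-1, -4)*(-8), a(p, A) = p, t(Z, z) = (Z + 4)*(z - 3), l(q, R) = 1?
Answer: 0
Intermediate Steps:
t(Z, z) = (-3 + z)*(4 + Z) (t(Z, z) = (4 + Z)*(-3 + z) = (-3 + z)*(4 + Z))
w = -8 (w = 1*(-8) = -8)
a(t(-3, 3), -28)*w = (-12 - 3*(-3) + 4*3 - 3*3)*(-8) = (-12 + 9 + 12 - 9)*(-8) = 0*(-8) = 0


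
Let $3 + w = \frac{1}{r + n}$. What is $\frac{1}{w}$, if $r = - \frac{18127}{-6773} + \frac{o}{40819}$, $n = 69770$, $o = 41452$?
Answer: $- \frac{19290129340399}{57870111554110} \approx -0.33333$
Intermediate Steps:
$r = \frac{1020680409}{276467087}$ ($r = - \frac{18127}{-6773} + \frac{41452}{40819} = \left(-18127\right) \left(- \frac{1}{6773}\right) + 41452 \cdot \frac{1}{40819} = \frac{18127}{6773} + \frac{41452}{40819} = \frac{1020680409}{276467087} \approx 3.6919$)
$w = - \frac{57870111554110}{19290129340399}$ ($w = -3 + \frac{1}{\frac{1020680409}{276467087} + 69770} = -3 + \frac{1}{\frac{19290129340399}{276467087}} = -3 + \frac{276467087}{19290129340399} = - \frac{57870111554110}{19290129340399} \approx -3.0$)
$\frac{1}{w} = \frac{1}{- \frac{57870111554110}{19290129340399}} = - \frac{19290129340399}{57870111554110}$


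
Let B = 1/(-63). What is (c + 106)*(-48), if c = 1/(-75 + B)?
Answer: -12021432/2363 ≈ -5087.4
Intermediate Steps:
B = -1/63 ≈ -0.015873
c = -63/4726 (c = 1/(-75 - 1/63) = 1/(-4726/63) = -63/4726 ≈ -0.013331)
(c + 106)*(-48) = (-63/4726 + 106)*(-48) = (500893/4726)*(-48) = -12021432/2363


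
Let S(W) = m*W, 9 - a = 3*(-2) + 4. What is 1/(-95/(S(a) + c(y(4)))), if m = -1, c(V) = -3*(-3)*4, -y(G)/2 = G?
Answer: -5/19 ≈ -0.26316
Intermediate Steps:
y(G) = -2*G
c(V) = 36 (c(V) = 9*4 = 36)
a = 11 (a = 9 - (3*(-2) + 4) = 9 - (-6 + 4) = 9 - 1*(-2) = 9 + 2 = 11)
S(W) = -W
1/(-95/(S(a) + c(y(4)))) = 1/(-95/(-1*11 + 36)) = 1/(-95/(-11 + 36)) = 1/(-95/25) = 1/(-95*1/25) = 1/(-19/5) = -5/19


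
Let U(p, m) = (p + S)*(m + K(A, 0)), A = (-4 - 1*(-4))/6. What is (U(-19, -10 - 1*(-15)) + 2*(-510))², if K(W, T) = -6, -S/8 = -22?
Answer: 1385329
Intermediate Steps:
S = 176 (S = -8*(-22) = 176)
A = 0 (A = (-4 + 4)*(⅙) = 0*(⅙) = 0)
U(p, m) = (-6 + m)*(176 + p) (U(p, m) = (p + 176)*(m - 6) = (176 + p)*(-6 + m) = (-6 + m)*(176 + p))
(U(-19, -10 - 1*(-15)) + 2*(-510))² = ((-1056 - 6*(-19) + 176*(-10 - 1*(-15)) + (-10 - 1*(-15))*(-19)) + 2*(-510))² = ((-1056 + 114 + 176*(-10 + 15) + (-10 + 15)*(-19)) - 1020)² = ((-1056 + 114 + 176*5 + 5*(-19)) - 1020)² = ((-1056 + 114 + 880 - 95) - 1020)² = (-157 - 1020)² = (-1177)² = 1385329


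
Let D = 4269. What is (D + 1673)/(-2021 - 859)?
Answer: -2971/1440 ≈ -2.0632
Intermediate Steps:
(D + 1673)/(-2021 - 859) = (4269 + 1673)/(-2021 - 859) = 5942/(-2880) = 5942*(-1/2880) = -2971/1440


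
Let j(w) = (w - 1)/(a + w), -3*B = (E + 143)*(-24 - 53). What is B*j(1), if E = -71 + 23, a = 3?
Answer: 0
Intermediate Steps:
E = -48
B = 7315/3 (B = -(-48 + 143)*(-24 - 53)/3 = -95*(-77)/3 = -⅓*(-7315) = 7315/3 ≈ 2438.3)
j(w) = (-1 + w)/(3 + w) (j(w) = (w - 1)/(3 + w) = (-1 + w)/(3 + w))
B*j(1) = 7315*((-1 + 1)/(3 + 1))/3 = 7315*(0/4)/3 = 7315*((¼)*0)/3 = (7315/3)*0 = 0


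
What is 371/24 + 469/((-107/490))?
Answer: -5475743/2568 ≈ -2132.3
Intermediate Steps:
371/24 + 469/((-107/490)) = 371*(1/24) + 469/((-107*1/490)) = 371/24 + 469/(-107/490) = 371/24 + 469*(-490/107) = 371/24 - 229810/107 = -5475743/2568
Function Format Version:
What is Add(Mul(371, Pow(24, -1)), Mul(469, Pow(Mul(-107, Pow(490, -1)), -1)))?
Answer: Rational(-5475743, 2568) ≈ -2132.3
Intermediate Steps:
Add(Mul(371, Pow(24, -1)), Mul(469, Pow(Mul(-107, Pow(490, -1)), -1))) = Add(Mul(371, Rational(1, 24)), Mul(469, Pow(Mul(-107, Rational(1, 490)), -1))) = Add(Rational(371, 24), Mul(469, Pow(Rational(-107, 490), -1))) = Add(Rational(371, 24), Mul(469, Rational(-490, 107))) = Add(Rational(371, 24), Rational(-229810, 107)) = Rational(-5475743, 2568)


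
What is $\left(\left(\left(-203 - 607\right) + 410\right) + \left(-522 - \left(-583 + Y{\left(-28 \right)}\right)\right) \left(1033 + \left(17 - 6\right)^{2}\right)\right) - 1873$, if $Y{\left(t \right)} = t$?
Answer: $100433$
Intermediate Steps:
$\left(\left(\left(-203 - 607\right) + 410\right) + \left(-522 - \left(-583 + Y{\left(-28 \right)}\right)\right) \left(1033 + \left(17 - 6\right)^{2}\right)\right) - 1873 = \left(\left(\left(-203 - 607\right) + 410\right) + \left(-522 + \left(583 - -28\right)\right) \left(1033 + \left(17 - 6\right)^{2}\right)\right) - 1873 = \left(\left(-810 + 410\right) + \left(-522 + \left(583 + 28\right)\right) \left(1033 + 11^{2}\right)\right) - 1873 = \left(-400 + \left(-522 + 611\right) \left(1033 + 121\right)\right) - 1873 = \left(-400 + 89 \cdot 1154\right) - 1873 = \left(-400 + 102706\right) - 1873 = 102306 - 1873 = 100433$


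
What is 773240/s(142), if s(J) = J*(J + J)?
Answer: 96655/5041 ≈ 19.174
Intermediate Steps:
s(J) = 2*J² (s(J) = J*(2*J) = 2*J²)
773240/s(142) = 773240/((2*142²)) = 773240/((2*20164)) = 773240/40328 = 773240*(1/40328) = 96655/5041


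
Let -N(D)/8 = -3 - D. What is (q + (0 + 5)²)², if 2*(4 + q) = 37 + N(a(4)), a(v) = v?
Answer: 18225/4 ≈ 4556.3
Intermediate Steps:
N(D) = 24 + 8*D (N(D) = -8*(-3 - D) = 24 + 8*D)
q = 85/2 (q = -4 + (37 + (24 + 8*4))/2 = -4 + (37 + (24 + 32))/2 = -4 + (37 + 56)/2 = -4 + (½)*93 = -4 + 93/2 = 85/2 ≈ 42.500)
(q + (0 + 5)²)² = (85/2 + (0 + 5)²)² = (85/2 + 5²)² = (85/2 + 25)² = (135/2)² = 18225/4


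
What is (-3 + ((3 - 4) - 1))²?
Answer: 25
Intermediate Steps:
(-3 + ((3 - 4) - 1))² = (-3 + (-1 - 1))² = (-3 - 2)² = (-5)² = 25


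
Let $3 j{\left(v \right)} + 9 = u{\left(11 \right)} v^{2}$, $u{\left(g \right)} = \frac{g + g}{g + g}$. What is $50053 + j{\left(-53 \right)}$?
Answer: $\frac{152959}{3} \approx 50986.0$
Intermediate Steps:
$u{\left(g \right)} = 1$ ($u{\left(g \right)} = \frac{2 g}{2 g} = 2 g \frac{1}{2 g} = 1$)
$j{\left(v \right)} = -3 + \frac{v^{2}}{3}$ ($j{\left(v \right)} = -3 + \frac{1 v^{2}}{3} = -3 + \frac{v^{2}}{3}$)
$50053 + j{\left(-53 \right)} = 50053 - \left(3 - \frac{\left(-53\right)^{2}}{3}\right) = 50053 + \left(-3 + \frac{1}{3} \cdot 2809\right) = 50053 + \left(-3 + \frac{2809}{3}\right) = 50053 + \frac{2800}{3} = \frac{152959}{3}$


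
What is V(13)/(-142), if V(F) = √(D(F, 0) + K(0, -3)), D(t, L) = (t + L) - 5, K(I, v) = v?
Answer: -√5/142 ≈ -0.015747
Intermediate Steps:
D(t, L) = -5 + L + t (D(t, L) = (L + t) - 5 = -5 + L + t)
V(F) = √(-8 + F) (V(F) = √((-5 + 0 + F) - 3) = √((-5 + F) - 3) = √(-8 + F))
V(13)/(-142) = √(-8 + 13)/(-142) = √5*(-1/142) = -√5/142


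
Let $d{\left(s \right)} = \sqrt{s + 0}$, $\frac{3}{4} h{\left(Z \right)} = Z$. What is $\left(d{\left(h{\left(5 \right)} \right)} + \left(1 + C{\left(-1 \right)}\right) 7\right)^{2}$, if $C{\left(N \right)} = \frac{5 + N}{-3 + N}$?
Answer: $\frac{20}{3} \approx 6.6667$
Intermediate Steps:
$h{\left(Z \right)} = \frac{4 Z}{3}$
$C{\left(N \right)} = \frac{5 + N}{-3 + N}$
$d{\left(s \right)} = \sqrt{s}$
$\left(d{\left(h{\left(5 \right)} \right)} + \left(1 + C{\left(-1 \right)}\right) 7\right)^{2} = \left(\sqrt{\frac{4}{3} \cdot 5} + \left(1 + \frac{5 - 1}{-3 - 1}\right) 7\right)^{2} = \left(\sqrt{\frac{20}{3}} + \left(1 + \frac{1}{-4} \cdot 4\right) 7\right)^{2} = \left(\frac{2 \sqrt{15}}{3} + \left(1 - 1\right) 7\right)^{2} = \left(\frac{2 \sqrt{15}}{3} + 0 \cdot 7\right)^{2} = \left(\frac{2 \sqrt{15}}{3} + 0\right)^{2} = \left(\frac{2 \sqrt{15}}{3}\right)^{2} = \frac{20}{3}$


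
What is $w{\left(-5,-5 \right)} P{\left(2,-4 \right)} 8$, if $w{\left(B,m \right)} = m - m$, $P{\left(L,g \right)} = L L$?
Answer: $0$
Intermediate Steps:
$P{\left(L,g \right)} = L^{2}$
$w{\left(B,m \right)} = 0$
$w{\left(-5,-5 \right)} P{\left(2,-4 \right)} 8 = 0 \cdot 2^{2} \cdot 8 = 0 \cdot 4 \cdot 8 = 0 \cdot 8 = 0$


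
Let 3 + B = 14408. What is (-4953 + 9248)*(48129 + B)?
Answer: 268583530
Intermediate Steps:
B = 14405 (B = -3 + 14408 = 14405)
(-4953 + 9248)*(48129 + B) = (-4953 + 9248)*(48129 + 14405) = 4295*62534 = 268583530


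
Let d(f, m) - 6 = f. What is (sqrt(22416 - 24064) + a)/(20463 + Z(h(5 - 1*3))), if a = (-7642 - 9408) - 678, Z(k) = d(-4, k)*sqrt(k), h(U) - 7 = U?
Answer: -17728/20469 + 4*I*sqrt(103)/20469 ≈ -0.86609 + 0.0019833*I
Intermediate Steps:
h(U) = 7 + U
d(f, m) = 6 + f
Z(k) = 2*sqrt(k) (Z(k) = (6 - 4)*sqrt(k) = 2*sqrt(k))
a = -17728 (a = -17050 - 678 = -17728)
(sqrt(22416 - 24064) + a)/(20463 + Z(h(5 - 1*3))) = (sqrt(22416 - 24064) - 17728)/(20463 + 2*sqrt(7 + (5 - 1*3))) = (sqrt(-1648) - 17728)/(20463 + 2*sqrt(7 + (5 - 3))) = (4*I*sqrt(103) - 17728)/(20463 + 2*sqrt(7 + 2)) = (-17728 + 4*I*sqrt(103))/(20463 + 2*sqrt(9)) = (-17728 + 4*I*sqrt(103))/(20463 + 2*3) = (-17728 + 4*I*sqrt(103))/(20463 + 6) = (-17728 + 4*I*sqrt(103))/20469 = (-17728 + 4*I*sqrt(103))*(1/20469) = -17728/20469 + 4*I*sqrt(103)/20469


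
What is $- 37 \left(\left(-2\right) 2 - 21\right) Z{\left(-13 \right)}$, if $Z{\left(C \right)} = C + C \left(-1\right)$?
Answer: $0$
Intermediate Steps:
$Z{\left(C \right)} = 0$ ($Z{\left(C \right)} = C - C = 0$)
$- 37 \left(\left(-2\right) 2 - 21\right) Z{\left(-13 \right)} = - 37 \left(\left(-2\right) 2 - 21\right) 0 = - 37 \left(-4 - 21\right) 0 = \left(-37\right) \left(-25\right) 0 = 925 \cdot 0 = 0$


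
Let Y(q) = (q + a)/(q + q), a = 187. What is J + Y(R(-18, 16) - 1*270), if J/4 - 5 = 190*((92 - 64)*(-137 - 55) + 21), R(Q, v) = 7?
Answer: -1070352102/263 ≈ -4.0698e+6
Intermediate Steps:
Y(q) = (187 + q)/(2*q) (Y(q) = (q + 187)/(q + q) = (187 + q)/((2*q)) = (187 + q)*(1/(2*q)) = (187 + q)/(2*q))
J = -4069780 (J = 20 + 4*(190*((92 - 64)*(-137 - 55) + 21)) = 20 + 4*(190*(28*(-192) + 21)) = 20 + 4*(190*(-5376 + 21)) = 20 + 4*(190*(-5355)) = 20 + 4*(-1017450) = 20 - 4069800 = -4069780)
J + Y(R(-18, 16) - 1*270) = -4069780 + (187 + (7 - 1*270))/(2*(7 - 1*270)) = -4069780 + (187 + (7 - 270))/(2*(7 - 270)) = -4069780 + (½)*(187 - 263)/(-263) = -4069780 + (½)*(-1/263)*(-76) = -4069780 + 38/263 = -1070352102/263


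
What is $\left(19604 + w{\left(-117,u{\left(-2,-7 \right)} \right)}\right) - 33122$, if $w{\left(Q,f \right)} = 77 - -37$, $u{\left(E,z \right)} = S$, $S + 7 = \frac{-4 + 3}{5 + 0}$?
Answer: $-13404$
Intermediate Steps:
$S = - \frac{36}{5}$ ($S = -7 + \frac{-4 + 3}{5 + 0} = -7 - \frac{1}{5} = - \frac{36}{5} \approx -7.2$)
$u{\left(E,z \right)} = - \frac{36}{5}$
$w{\left(Q,f \right)} = 114$ ($w{\left(Q,f \right)} = 77 + 37 = 114$)
$\left(19604 + w{\left(-117,u{\left(-2,-7 \right)} \right)}\right) - 33122 = \left(19604 + 114\right) - 33122 = 19718 - 33122 = -13404$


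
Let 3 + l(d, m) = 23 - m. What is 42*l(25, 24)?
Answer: -168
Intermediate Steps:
l(d, m) = 20 - m (l(d, m) = -3 + (23 - m) = 20 - m)
42*l(25, 24) = 42*(20 - 1*24) = 42*(20 - 24) = 42*(-4) = -168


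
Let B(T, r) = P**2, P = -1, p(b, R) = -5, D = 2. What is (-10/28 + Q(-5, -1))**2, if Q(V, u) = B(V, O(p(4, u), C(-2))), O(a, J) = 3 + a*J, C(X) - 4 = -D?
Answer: 81/196 ≈ 0.41327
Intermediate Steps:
C(X) = 2 (C(X) = 4 - 1*2 = 4 - 2 = 2)
O(a, J) = 3 + J*a
B(T, r) = 1 (B(T, r) = (-1)**2 = 1)
Q(V, u) = 1
(-10/28 + Q(-5, -1))**2 = (-10/28 + 1)**2 = (-10*1/28 + 1)**2 = (-5/14 + 1)**2 = (9/14)**2 = 81/196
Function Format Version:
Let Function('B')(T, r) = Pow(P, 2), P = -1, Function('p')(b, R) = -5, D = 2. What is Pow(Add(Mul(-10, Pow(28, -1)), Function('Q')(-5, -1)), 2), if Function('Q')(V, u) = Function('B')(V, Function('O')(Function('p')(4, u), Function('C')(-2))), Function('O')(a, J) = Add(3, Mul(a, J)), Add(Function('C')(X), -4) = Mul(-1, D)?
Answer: Rational(81, 196) ≈ 0.41327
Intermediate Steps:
Function('C')(X) = 2 (Function('C')(X) = Add(4, Mul(-1, 2)) = Add(4, -2) = 2)
Function('O')(a, J) = Add(3, Mul(J, a))
Function('B')(T, r) = 1 (Function('B')(T, r) = Pow(-1, 2) = 1)
Function('Q')(V, u) = 1
Pow(Add(Mul(-10, Pow(28, -1)), Function('Q')(-5, -1)), 2) = Pow(Add(Mul(-10, Pow(28, -1)), 1), 2) = Pow(Add(Mul(-10, Rational(1, 28)), 1), 2) = Pow(Add(Rational(-5, 14), 1), 2) = Pow(Rational(9, 14), 2) = Rational(81, 196)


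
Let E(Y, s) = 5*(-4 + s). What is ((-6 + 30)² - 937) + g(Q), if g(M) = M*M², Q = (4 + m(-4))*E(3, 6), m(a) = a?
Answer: -361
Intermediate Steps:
E(Y, s) = -20 + 5*s
Q = 0 (Q = (4 - 4)*(-20 + 5*6) = 0*(-20 + 30) = 0*10 = 0)
g(M) = M³
((-6 + 30)² - 937) + g(Q) = ((-6 + 30)² - 937) + 0³ = (24² - 937) + 0 = (576 - 937) + 0 = -361 + 0 = -361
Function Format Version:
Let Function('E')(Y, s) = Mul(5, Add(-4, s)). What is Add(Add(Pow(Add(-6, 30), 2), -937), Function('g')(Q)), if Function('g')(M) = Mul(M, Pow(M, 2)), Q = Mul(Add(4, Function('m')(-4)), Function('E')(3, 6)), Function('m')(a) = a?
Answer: -361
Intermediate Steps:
Function('E')(Y, s) = Add(-20, Mul(5, s))
Q = 0 (Q = Mul(Add(4, -4), Add(-20, Mul(5, 6))) = Mul(0, Add(-20, 30)) = Mul(0, 10) = 0)
Function('g')(M) = Pow(M, 3)
Add(Add(Pow(Add(-6, 30), 2), -937), Function('g')(Q)) = Add(Add(Pow(Add(-6, 30), 2), -937), Pow(0, 3)) = Add(Add(Pow(24, 2), -937), 0) = Add(Add(576, -937), 0) = Add(-361, 0) = -361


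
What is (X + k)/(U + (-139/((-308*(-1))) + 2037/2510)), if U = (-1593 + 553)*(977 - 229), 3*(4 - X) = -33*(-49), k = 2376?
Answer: -711620140/300697057547 ≈ -0.0023666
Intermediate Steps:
X = -535 (X = 4 - (-11)*(-49) = 4 - 1/3*1617 = 4 - 539 = -535)
U = -777920 (U = -1040*748 = -777920)
(X + k)/(U + (-139/((-308*(-1))) + 2037/2510)) = (-535 + 2376)/(-777920 + (-139/((-308*(-1))) + 2037/2510)) = 1841/(-777920 + (-139/308 + 2037*(1/2510))) = 1841/(-777920 + (-139*1/308 + 2037/2510)) = 1841/(-777920 + (-139/308 + 2037/2510)) = 1841/(-777920 + 139253/386540) = 1841/(-300697057547/386540) = 1841*(-386540/300697057547) = -711620140/300697057547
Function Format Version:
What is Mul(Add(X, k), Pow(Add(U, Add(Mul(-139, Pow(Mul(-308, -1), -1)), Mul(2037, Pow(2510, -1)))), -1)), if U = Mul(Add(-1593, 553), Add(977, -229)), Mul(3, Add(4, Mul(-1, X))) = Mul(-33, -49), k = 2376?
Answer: Rational(-711620140, 300697057547) ≈ -0.0023666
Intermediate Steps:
X = -535 (X = Add(4, Mul(Rational(-1, 3), Mul(-33, -49))) = Add(4, Mul(Rational(-1, 3), 1617)) = Add(4, -539) = -535)
U = -777920 (U = Mul(-1040, 748) = -777920)
Mul(Add(X, k), Pow(Add(U, Add(Mul(-139, Pow(Mul(-308, -1), -1)), Mul(2037, Pow(2510, -1)))), -1)) = Mul(Add(-535, 2376), Pow(Add(-777920, Add(Mul(-139, Pow(Mul(-308, -1), -1)), Mul(2037, Pow(2510, -1)))), -1)) = Mul(1841, Pow(Add(-777920, Add(Mul(-139, Pow(308, -1)), Mul(2037, Rational(1, 2510)))), -1)) = Mul(1841, Pow(Add(-777920, Add(Mul(-139, Rational(1, 308)), Rational(2037, 2510))), -1)) = Mul(1841, Pow(Add(-777920, Add(Rational(-139, 308), Rational(2037, 2510))), -1)) = Mul(1841, Pow(Add(-777920, Rational(139253, 386540)), -1)) = Mul(1841, Pow(Rational(-300697057547, 386540), -1)) = Mul(1841, Rational(-386540, 300697057547)) = Rational(-711620140, 300697057547)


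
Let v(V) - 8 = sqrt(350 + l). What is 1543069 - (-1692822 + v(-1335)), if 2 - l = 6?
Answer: 3235883 - sqrt(346) ≈ 3.2359e+6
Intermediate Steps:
l = -4 (l = 2 - 1*6 = 2 - 6 = -4)
v(V) = 8 + sqrt(346) (v(V) = 8 + sqrt(350 - 4) = 8 + sqrt(346))
1543069 - (-1692822 + v(-1335)) = 1543069 - (-1692822 + (8 + sqrt(346))) = 1543069 - (-1692814 + sqrt(346)) = 1543069 + (1692814 - sqrt(346)) = 3235883 - sqrt(346)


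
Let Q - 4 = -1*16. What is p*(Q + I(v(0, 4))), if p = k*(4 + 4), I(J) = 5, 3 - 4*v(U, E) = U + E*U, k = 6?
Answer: -336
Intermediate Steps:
v(U, E) = 3/4 - U/4 - E*U/4 (v(U, E) = 3/4 - (U + E*U)/4 = 3/4 + (-U/4 - E*U/4) = 3/4 - U/4 - E*U/4)
Q = -12 (Q = 4 - 1*16 = 4 - 16 = -12)
p = 48 (p = 6*(4 + 4) = 6*8 = 48)
p*(Q + I(v(0, 4))) = 48*(-12 + 5) = 48*(-7) = -336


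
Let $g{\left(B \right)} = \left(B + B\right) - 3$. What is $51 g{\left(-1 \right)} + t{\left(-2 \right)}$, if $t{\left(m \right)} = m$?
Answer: $-257$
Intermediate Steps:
$g{\left(B \right)} = -3 + 2 B$ ($g{\left(B \right)} = 2 B - 3 = -3 + 2 B$)
$51 g{\left(-1 \right)} + t{\left(-2 \right)} = 51 \left(-3 + 2 \left(-1\right)\right) - 2 = 51 \left(-3 - 2\right) - 2 = 51 \left(-5\right) - 2 = -255 - 2 = -257$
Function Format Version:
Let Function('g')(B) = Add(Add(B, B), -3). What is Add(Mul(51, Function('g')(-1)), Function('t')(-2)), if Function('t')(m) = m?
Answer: -257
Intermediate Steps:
Function('g')(B) = Add(-3, Mul(2, B)) (Function('g')(B) = Add(Mul(2, B), -3) = Add(-3, Mul(2, B)))
Add(Mul(51, Function('g')(-1)), Function('t')(-2)) = Add(Mul(51, Add(-3, Mul(2, -1))), -2) = Add(Mul(51, Add(-3, -2)), -2) = Add(Mul(51, -5), -2) = Add(-255, -2) = -257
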